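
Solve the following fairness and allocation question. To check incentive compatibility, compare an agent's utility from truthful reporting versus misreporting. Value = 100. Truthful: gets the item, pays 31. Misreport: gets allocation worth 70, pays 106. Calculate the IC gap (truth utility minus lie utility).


Step 1: U(truth) = value - payment = 100 - 31 = 69
Step 2: U(lie) = allocation - payment = 70 - 106 = -36
Step 3: IC gap = 69 - (-36) = 105

105


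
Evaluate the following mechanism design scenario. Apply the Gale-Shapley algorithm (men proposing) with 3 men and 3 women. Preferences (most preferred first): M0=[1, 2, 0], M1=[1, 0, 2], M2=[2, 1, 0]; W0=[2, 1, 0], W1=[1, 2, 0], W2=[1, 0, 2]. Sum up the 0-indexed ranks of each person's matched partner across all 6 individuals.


Step 1: Run Gale-Shapley (men propose, women hold best offer):
  M0 proposes to W1; she accepts
  M1 proposes to W1; she switches from M0
  M2 proposes to W2; she accepts
  M0 proposes to W2; she switches from M2
  M2 proposes to W1; rejected
  M2 proposes to W0; she accepts
Step 2: Final matching: W0-M2, W1-M1, W2-M0
Step 3: 0-indexed ranks (man's rank of his match, then woman's): 2 + 0 + 0 + 0 + 1 + 1
Step 4: Total rank sum = 4

4


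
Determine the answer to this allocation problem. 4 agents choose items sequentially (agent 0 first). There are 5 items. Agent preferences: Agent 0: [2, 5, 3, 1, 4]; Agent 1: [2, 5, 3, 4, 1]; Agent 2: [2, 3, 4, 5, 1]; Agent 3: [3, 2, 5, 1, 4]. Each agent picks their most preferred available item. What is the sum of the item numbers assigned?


Step 1: Agent 0 picks item 2
Step 2: Agent 1 picks item 5
Step 3: Agent 2 picks item 3
Step 4: Agent 3 picks item 1
Step 5: Sum = 2 + 5 + 3 + 1 = 11

11


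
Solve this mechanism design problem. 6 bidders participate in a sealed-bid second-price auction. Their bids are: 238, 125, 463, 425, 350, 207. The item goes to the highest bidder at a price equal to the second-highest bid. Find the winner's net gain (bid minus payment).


Step 1: Sort bids in descending order: 463, 425, 350, 238, 207, 125
Step 2: The winning bid is the highest: 463
Step 3: The payment equals the second-highest bid: 425
Step 4: Surplus = winner's bid - payment = 463 - 425 = 38

38


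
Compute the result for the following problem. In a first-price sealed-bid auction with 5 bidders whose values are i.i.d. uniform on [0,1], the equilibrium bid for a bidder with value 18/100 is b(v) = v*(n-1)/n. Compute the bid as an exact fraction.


Step 1: The symmetric BNE bidding function is b(v) = v * (n-1) / n
Step 2: Substitute v = 9/50 and n = 5
Step 3: b = 9/50 * 4/5
Step 4: b = 18/125

18/125


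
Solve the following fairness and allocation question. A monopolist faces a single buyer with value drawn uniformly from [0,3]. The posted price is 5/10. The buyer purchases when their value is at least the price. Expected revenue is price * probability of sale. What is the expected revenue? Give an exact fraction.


Step 1: Posted price r = 1/2, value support [0,3]
Step 2: P(v >= r) = (3 - 1/2)/3 = 5/6
Step 3: Expected revenue = r * P(v >= r) = 1/2 * 5/6
Step 4: Revenue = 5/12

5/12


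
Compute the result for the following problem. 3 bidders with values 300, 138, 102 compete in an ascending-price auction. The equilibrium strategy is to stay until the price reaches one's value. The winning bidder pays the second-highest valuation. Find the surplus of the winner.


Step 1: Identify the highest value: 300
Step 2: Identify the second-highest value: 138
Step 3: The final price = second-highest value = 138
Step 4: Surplus = 300 - 138 = 162

162


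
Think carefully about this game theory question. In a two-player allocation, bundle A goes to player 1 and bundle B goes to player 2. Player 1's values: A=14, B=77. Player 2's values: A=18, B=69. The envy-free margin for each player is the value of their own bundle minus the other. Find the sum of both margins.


Step 1: Player 1's margin = v1(A) - v1(B) = 14 - 77 = -63
Step 2: Player 2's margin = v2(B) - v2(A) = 69 - 18 = 51
Step 3: Total margin = -63 + 51 = -12

-12


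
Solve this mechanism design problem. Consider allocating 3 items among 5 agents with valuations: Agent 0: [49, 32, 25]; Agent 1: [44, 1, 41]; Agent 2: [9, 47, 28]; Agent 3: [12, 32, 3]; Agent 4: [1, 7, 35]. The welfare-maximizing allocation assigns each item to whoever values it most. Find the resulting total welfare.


Step 1: For each item, find the maximum value among all agents.
Step 2: Item 0 -> Agent 0 (value 49)
Step 3: Item 1 -> Agent 2 (value 47)
Step 4: Item 2 -> Agent 1 (value 41)
Step 5: Total welfare = 49 + 47 + 41 = 137

137


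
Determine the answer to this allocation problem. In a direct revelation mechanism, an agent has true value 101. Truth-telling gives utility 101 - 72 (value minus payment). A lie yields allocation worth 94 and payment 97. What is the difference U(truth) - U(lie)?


Step 1: U(truth) = value - payment = 101 - 72 = 29
Step 2: U(lie) = allocation - payment = 94 - 97 = -3
Step 3: IC gap = 29 - (-3) = 32

32


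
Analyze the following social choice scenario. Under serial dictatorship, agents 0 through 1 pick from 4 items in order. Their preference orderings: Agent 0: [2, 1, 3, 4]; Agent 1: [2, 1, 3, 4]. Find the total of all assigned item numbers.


Step 1: Agent 0 picks item 2
Step 2: Agent 1 picks item 1
Step 3: Sum = 2 + 1 = 3

3


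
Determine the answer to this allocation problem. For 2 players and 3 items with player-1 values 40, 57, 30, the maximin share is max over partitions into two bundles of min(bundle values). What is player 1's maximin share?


Step 1: Item values = 40, 57, 30
Step 2: Enumerate all 2-bundle partitions and take the smaller bundle:
  Partition 1: {40} vs {57,30} -> bundles 40, 87; min = 40
  Partition 2: {57} vs {40,30} -> bundles 57, 70; min = 57
  Partition 3: {30} vs {40,57} -> bundles 30, 97; min = 30
Step 3: MMS = max(40, 57, 30) = 57

57


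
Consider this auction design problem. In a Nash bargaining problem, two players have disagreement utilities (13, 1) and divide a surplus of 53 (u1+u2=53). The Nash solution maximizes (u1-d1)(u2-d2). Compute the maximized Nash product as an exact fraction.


Step 1: The Nash solution splits surplus symmetrically above the disagreement point
Step 2: u1 = (total + d1 - d2)/2 = (53 + 13 - 1)/2 = 65/2
Step 3: u2 = (total - d1 + d2)/2 = (53 - 13 + 1)/2 = 41/2
Step 4: Nash product = (65/2 - 13) * (41/2 - 1)
Step 5: = 39/2 * 39/2 = 1521/4

1521/4


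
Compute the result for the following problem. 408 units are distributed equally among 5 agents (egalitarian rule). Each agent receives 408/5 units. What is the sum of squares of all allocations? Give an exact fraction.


Step 1: Each agent's share = 408/5
Step 2: Square of each share = (408/5)^2 = 166464/25
Step 3: Sum of squares = 5 * 166464/25 = 166464/5

166464/5


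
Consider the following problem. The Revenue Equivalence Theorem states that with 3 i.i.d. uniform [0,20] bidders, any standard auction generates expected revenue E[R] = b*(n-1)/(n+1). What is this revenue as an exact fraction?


Step 1: By Revenue Equivalence, expected revenue = b*(n-1)/(n+1)
Step 2: Substituting n = 3, b = 20
Step 3: Revenue = 20*(3-1)/(3+1) = 20*2/4
Step 4: Revenue = 40/4 = 10

10


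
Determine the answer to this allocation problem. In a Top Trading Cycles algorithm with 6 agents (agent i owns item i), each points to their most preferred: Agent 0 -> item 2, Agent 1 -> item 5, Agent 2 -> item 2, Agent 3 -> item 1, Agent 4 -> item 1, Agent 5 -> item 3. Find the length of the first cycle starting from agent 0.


Step 1: Trace the pointer graph from agent 0: 0 -> 2 -> 2
Step 2: A cycle is detected when we revisit agent 2
Step 3: The cycle is: 2 -> 2
Step 4: Cycle length = 1

1


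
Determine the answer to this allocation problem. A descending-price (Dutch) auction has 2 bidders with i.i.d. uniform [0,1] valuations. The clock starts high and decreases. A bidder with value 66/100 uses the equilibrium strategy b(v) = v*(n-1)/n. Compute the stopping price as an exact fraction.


Step 1: Dutch auctions are strategically equivalent to first-price auctions
Step 2: The equilibrium bid is b(v) = v*(n-1)/n
Step 3: b = 33/50 * 1/2
Step 4: b = 33/100

33/100


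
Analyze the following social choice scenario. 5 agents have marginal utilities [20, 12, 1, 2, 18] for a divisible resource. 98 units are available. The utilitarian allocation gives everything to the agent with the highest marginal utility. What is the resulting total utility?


Step 1: The marginal utilities are [20, 12, 1, 2, 18]
Step 2: The highest marginal utility is 20
Step 3: All 98 units go to that agent
Step 4: Total utility = 20 * 98 = 1960

1960


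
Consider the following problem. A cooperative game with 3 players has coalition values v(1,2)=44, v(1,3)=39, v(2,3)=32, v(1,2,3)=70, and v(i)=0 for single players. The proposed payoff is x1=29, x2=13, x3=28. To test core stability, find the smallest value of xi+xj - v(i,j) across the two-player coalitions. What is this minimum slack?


Step 1: Slack for coalition (1,2): x1+x2 - v12 = 42 - 44 = -2
Step 2: Slack for coalition (1,3): x1+x3 - v13 = 57 - 39 = 18
Step 3: Slack for coalition (2,3): x2+x3 - v23 = 41 - 32 = 9
Step 4: Minimum slack = min(-2, 18, 9) = -2, attained by (1,2); coalition (1,2) can block (slack < 0), so the allocation is not in the core

-2


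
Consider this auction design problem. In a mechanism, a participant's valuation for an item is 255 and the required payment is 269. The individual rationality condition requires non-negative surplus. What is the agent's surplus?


Step 1: Surplus = value - payment = 255 - 269 = -14
Step 2: IR is violated (surplus < 0)

-14


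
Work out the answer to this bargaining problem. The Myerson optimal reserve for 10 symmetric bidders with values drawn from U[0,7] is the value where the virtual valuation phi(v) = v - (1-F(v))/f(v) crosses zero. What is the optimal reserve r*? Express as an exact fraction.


Step 1: For U[0,7], F(v) = v/7 and f(v) = 1/7
Step 2: phi(v) = v - (1 - v/7)/(1/7) = v - (7 - v) = 2v - 7
Step 3: Set phi(r*) = 0: 2r* - 7 = 0
Step 4: r* = 7/2 (the number of bidders n = 10 does not enter)

7/2


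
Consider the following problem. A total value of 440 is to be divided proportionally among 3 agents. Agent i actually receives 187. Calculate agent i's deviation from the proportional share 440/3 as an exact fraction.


Step 1: Proportional share = 440/3
Step 2: Agent's actual allocation = 187
Step 3: Excess = 187 - 440/3 = 121/3

121/3


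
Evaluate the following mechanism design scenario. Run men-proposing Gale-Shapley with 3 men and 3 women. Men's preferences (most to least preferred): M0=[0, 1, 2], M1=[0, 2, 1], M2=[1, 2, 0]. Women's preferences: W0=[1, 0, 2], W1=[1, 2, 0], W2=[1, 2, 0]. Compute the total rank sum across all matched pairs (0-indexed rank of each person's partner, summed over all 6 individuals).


Step 1: Run Gale-Shapley (men propose, women hold best offer):
  M0 proposes to W0; she accepts
  M1 proposes to W0; she switches from M0
  M2 proposes to W1; she accepts
  M0 proposes to W1; rejected
  M0 proposes to W2; she accepts
Step 2: Final matching: W0-M1, W1-M2, W2-M0
Step 3: 0-indexed ranks (man's rank of his match, then woman's): 0 + 0 + 0 + 1 + 2 + 2
Step 4: Total rank sum = 5

5


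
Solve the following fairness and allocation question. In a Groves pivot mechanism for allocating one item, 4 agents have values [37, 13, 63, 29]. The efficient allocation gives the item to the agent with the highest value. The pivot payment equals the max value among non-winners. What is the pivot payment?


Step 1: The efficient winner is agent 2 with value 63
Step 2: Other agents' values: [37, 13, 29]
Step 3: Pivot payment = max(others) = 37
Step 4: The winner pays 37

37


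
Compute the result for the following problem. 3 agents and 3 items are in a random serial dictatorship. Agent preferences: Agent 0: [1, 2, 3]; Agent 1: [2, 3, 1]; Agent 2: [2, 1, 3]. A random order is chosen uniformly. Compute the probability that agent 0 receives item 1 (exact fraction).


Step 1: Agent 0 wants item 1
Step 2: There are 6 possible orderings of agents
Step 3: In 5 orderings, agent 0 gets item 1
Step 4: Probability = 5/6

5/6


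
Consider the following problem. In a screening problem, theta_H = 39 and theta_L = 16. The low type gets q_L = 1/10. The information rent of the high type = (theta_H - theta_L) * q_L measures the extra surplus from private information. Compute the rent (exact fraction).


Step 1: theta_H - theta_L = 39 - 16 = 23
Step 2: Information rent = (theta_H - theta_L) * q_L
Step 3: = 23 * 1/10
Step 4: = 23/10

23/10


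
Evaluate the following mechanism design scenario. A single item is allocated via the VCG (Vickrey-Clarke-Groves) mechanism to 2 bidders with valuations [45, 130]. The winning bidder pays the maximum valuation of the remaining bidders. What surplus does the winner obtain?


Step 1: The winner is the agent with the highest value: agent 1 with value 130
Step 2: Values of other agents: [45]
Step 3: VCG payment = max of others' values = 45
Step 4: Surplus = 130 - 45 = 85

85


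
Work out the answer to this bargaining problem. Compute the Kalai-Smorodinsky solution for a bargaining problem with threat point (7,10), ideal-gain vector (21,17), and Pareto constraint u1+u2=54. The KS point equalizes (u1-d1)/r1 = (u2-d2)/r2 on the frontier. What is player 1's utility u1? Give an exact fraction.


Step 1: At the KS point, (u1-d1)/r1 = (u2-d2)/r2 = t and u1+u2 = 54
Step 2: u1 = d1 + r1*t and u2 = d2 + r2*t, so (d1 + r1*t) + (d2 + r2*t) = 54
Step 3: t = (54 - 7 - 10)/(21 + 17) = 37/38
Step 4: u1 = d1 + r1*t = 7 + 21 * 37/38 = 1043/38
Step 5: (Check: u2 = d2 + r2*t = 1009/38; u1+u2 = 1043/38 + 1009/38 = 54, on the frontier.)

1043/38


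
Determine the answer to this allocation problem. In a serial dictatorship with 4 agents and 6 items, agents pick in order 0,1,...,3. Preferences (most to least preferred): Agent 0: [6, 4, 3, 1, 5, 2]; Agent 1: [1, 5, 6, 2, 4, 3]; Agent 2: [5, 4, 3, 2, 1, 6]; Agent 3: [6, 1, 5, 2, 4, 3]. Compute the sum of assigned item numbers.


Step 1: Agent 0 picks item 6
Step 2: Agent 1 picks item 1
Step 3: Agent 2 picks item 5
Step 4: Agent 3 picks item 2
Step 5: Sum = 6 + 1 + 5 + 2 = 14

14


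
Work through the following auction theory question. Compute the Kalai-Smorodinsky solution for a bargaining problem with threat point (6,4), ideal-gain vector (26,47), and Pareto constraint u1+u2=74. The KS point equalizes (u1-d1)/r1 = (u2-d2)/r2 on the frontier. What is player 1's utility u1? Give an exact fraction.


Step 1: At the KS point, (u1-d1)/r1 = (u2-d2)/r2 = t and u1+u2 = 74
Step 2: u1 = d1 + r1*t and u2 = d2 + r2*t, so (d1 + r1*t) + (d2 + r2*t) = 74
Step 3: t = (74 - 6 - 4)/(26 + 47) = 64/73
Step 4: u1 = d1 + r1*t = 6 + 26 * 64/73 = 2102/73
Step 5: (Check: u2 = d2 + r2*t = 3300/73; u1+u2 = 2102/73 + 3300/73 = 74, on the frontier.)

2102/73


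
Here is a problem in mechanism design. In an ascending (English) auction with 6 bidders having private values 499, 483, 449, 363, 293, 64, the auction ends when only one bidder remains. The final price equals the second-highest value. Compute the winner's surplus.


Step 1: Identify the highest value: 499
Step 2: Identify the second-highest value: 483
Step 3: The final price = second-highest value = 483
Step 4: Surplus = 499 - 483 = 16

16


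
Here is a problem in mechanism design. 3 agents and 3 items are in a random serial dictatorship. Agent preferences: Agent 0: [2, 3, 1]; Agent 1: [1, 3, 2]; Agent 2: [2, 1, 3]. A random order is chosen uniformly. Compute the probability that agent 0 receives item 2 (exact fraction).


Step 1: Agent 0 wants item 2
Step 2: There are 6 possible orderings of agents
Step 3: In 3 orderings, agent 0 gets item 2
Step 4: Probability = 3/6 = 1/2

1/2


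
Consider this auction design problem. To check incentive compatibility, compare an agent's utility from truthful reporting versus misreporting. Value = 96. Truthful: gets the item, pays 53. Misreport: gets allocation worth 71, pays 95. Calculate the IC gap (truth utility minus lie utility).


Step 1: U(truth) = value - payment = 96 - 53 = 43
Step 2: U(lie) = allocation - payment = 71 - 95 = -24
Step 3: IC gap = 43 - (-24) = 67

67


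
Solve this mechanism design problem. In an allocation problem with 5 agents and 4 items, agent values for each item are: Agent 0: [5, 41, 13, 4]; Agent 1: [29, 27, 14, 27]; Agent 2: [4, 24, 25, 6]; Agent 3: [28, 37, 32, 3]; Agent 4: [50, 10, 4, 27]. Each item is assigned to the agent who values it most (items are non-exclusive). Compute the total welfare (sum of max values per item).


Step 1: For each item, find the maximum value among all agents.
Step 2: Item 0 -> Agent 4 (value 50)
Step 3: Item 1 -> Agent 0 (value 41)
Step 4: Item 2 -> Agent 3 (value 32)
Step 5: Item 3 -> Agent 1 (value 27)
Step 6: Total welfare = 50 + 41 + 32 + 27 = 150

150


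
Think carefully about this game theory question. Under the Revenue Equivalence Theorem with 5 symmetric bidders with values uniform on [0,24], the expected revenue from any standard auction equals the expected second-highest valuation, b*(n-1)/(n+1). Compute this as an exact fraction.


Step 1: By Revenue Equivalence, expected revenue = b*(n-1)/(n+1)
Step 2: Substituting n = 5, b = 24
Step 3: Revenue = 24*(5-1)/(5+1) = 24*4/6
Step 4: Revenue = 96/6 = 16

16


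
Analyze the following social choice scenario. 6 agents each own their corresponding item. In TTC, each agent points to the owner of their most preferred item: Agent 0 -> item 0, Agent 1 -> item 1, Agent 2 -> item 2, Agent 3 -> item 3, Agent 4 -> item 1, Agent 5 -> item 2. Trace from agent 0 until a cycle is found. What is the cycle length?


Step 1: Trace the pointer graph from agent 0: 0 -> 0
Step 2: A cycle is detected when we revisit agent 0
Step 3: The cycle is: 0 -> 0
Step 4: Cycle length = 1

1


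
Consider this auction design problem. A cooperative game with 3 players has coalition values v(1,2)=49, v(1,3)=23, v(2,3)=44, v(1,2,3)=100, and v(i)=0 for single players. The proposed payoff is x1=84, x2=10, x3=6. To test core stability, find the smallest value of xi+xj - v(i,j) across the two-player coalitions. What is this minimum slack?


Step 1: Slack for coalition (1,2): x1+x2 - v12 = 94 - 49 = 45
Step 2: Slack for coalition (1,3): x1+x3 - v13 = 90 - 23 = 67
Step 3: Slack for coalition (2,3): x2+x3 - v23 = 16 - 44 = -28
Step 4: Minimum slack = min(45, 67, -28) = -28, attained by (2,3); coalition (2,3) can block (slack < 0), so the allocation is not in the core

-28


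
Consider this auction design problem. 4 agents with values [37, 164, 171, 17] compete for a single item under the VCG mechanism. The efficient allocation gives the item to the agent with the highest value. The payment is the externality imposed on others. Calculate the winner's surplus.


Step 1: The winner is the agent with the highest value: agent 2 with value 171
Step 2: Values of other agents: [37, 164, 17]
Step 3: VCG payment = max of others' values = 164
Step 4: Surplus = 171 - 164 = 7

7


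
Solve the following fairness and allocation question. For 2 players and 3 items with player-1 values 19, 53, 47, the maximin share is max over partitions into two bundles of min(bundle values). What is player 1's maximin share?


Step 1: Item values = 19, 53, 47
Step 2: Enumerate all 2-bundle partitions and take the smaller bundle:
  Partition 1: {19} vs {53,47} -> bundles 19, 100; min = 19
  Partition 2: {53} vs {19,47} -> bundles 53, 66; min = 53
  Partition 3: {47} vs {19,53} -> bundles 47, 72; min = 47
Step 3: MMS = max(19, 53, 47) = 53

53


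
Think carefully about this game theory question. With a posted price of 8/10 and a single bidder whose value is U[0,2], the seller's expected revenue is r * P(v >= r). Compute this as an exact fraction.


Step 1: Posted price r = 4/5, value support [0,2]
Step 2: P(v >= r) = (2 - 4/5)/2 = 3/5
Step 3: Expected revenue = r * P(v >= r) = 4/5 * 3/5
Step 4: Revenue = 12/25

12/25


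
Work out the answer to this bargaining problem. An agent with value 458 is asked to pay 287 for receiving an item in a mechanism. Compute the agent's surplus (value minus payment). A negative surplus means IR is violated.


Step 1: Surplus = value - payment = 458 - 287 = 171
Step 2: IR is satisfied (surplus >= 0)

171


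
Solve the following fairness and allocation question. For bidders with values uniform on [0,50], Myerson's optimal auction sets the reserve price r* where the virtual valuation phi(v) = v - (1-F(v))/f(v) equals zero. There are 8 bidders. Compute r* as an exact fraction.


Step 1: For U[0,50], F(v) = v/50 and f(v) = 1/50
Step 2: phi(v) = v - (1 - v/50)/(1/50) = v - (50 - v) = 2v - 50
Step 3: Set phi(r*) = 0: 2r* - 50 = 0
Step 4: r* = 50/2 = 25 (the number of bidders n = 8 does not enter)

25


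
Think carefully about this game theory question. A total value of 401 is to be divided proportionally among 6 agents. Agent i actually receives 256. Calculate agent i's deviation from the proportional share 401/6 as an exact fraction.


Step 1: Proportional share = 401/6
Step 2: Agent's actual allocation = 256
Step 3: Excess = 256 - 401/6 = 1135/6

1135/6


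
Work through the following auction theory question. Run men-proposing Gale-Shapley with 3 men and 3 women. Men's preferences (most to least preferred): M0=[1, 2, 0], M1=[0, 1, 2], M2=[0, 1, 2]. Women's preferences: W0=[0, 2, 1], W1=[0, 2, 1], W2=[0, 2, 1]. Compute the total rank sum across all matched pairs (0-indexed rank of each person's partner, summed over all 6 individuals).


Step 1: Run Gale-Shapley (men propose, women hold best offer):
  M0 proposes to W1; she accepts
  M1 proposes to W0; she accepts
  M2 proposes to W0; she switches from M1
  M1 proposes to W1; rejected
  M1 proposes to W2; she accepts
Step 2: Final matching: W0-M2, W1-M0, W2-M1
Step 3: 0-indexed ranks (man's rank of his match, then woman's): 0 + 1 + 0 + 0 + 2 + 2
Step 4: Total rank sum = 5

5


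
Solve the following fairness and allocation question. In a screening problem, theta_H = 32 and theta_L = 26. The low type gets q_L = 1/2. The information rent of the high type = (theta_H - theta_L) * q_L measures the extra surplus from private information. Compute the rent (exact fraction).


Step 1: theta_H - theta_L = 32 - 26 = 6
Step 2: Information rent = (theta_H - theta_L) * q_L
Step 3: = 6 * 1/2
Step 4: = 3

3


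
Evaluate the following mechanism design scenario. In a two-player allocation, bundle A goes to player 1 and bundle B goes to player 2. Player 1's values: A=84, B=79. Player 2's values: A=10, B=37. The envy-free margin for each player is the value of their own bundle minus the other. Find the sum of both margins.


Step 1: Player 1's margin = v1(A) - v1(B) = 84 - 79 = 5
Step 2: Player 2's margin = v2(B) - v2(A) = 37 - 10 = 27
Step 3: Total margin = 5 + 27 = 32

32


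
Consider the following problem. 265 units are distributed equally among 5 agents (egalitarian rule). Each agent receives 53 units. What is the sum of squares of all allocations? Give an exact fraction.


Step 1: Each agent's share = 265/5 = 53
Step 2: Square of each share = (53)^2 = 2809
Step 3: Sum of squares = 5 * 2809 = 14045

14045


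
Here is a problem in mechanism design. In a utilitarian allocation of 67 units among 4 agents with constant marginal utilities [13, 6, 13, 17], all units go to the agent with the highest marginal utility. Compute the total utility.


Step 1: The marginal utilities are [13, 6, 13, 17]
Step 2: The highest marginal utility is 17
Step 3: All 67 units go to that agent
Step 4: Total utility = 17 * 67 = 1139

1139


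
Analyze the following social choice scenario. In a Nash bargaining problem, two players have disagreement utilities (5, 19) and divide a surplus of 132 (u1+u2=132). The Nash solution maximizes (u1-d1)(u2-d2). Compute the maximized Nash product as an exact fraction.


Step 1: The Nash solution splits surplus symmetrically above the disagreement point
Step 2: u1 = (total + d1 - d2)/2 = (132 + 5 - 19)/2 = 59
Step 3: u2 = (total - d1 + d2)/2 = (132 - 5 + 19)/2 = 73
Step 4: Nash product = (59 - 5) * (73 - 19)
Step 5: = 54 * 54 = 2916

2916


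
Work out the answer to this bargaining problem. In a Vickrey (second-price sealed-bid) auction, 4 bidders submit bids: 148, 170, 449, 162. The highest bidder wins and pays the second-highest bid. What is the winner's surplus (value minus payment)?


Step 1: Sort bids in descending order: 449, 170, 162, 148
Step 2: The winning bid is the highest: 449
Step 3: The payment equals the second-highest bid: 170
Step 4: Surplus = winner's bid - payment = 449 - 170 = 279

279


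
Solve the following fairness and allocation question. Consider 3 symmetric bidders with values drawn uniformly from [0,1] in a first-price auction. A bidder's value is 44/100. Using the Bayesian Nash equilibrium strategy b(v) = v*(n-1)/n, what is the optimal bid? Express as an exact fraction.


Step 1: The symmetric BNE bidding function is b(v) = v * (n-1) / n
Step 2: Substitute v = 11/25 and n = 3
Step 3: b = 11/25 * 2/3
Step 4: b = 22/75

22/75


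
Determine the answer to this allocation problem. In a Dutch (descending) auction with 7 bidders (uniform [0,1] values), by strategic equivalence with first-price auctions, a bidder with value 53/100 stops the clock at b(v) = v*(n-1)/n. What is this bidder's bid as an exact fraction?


Step 1: Dutch auctions are strategically equivalent to first-price auctions
Step 2: The equilibrium bid is b(v) = v*(n-1)/n
Step 3: b = 53/100 * 6/7
Step 4: b = 159/350

159/350


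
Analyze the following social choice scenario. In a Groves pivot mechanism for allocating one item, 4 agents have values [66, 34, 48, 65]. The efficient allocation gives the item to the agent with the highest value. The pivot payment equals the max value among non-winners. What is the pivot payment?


Step 1: The efficient winner is agent 0 with value 66
Step 2: Other agents' values: [34, 48, 65]
Step 3: Pivot payment = max(others) = 65
Step 4: The winner pays 65

65


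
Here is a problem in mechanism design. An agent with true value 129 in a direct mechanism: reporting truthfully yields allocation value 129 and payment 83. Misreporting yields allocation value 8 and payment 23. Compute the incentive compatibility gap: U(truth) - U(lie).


Step 1: U(truth) = value - payment = 129 - 83 = 46
Step 2: U(lie) = allocation - payment = 8 - 23 = -15
Step 3: IC gap = 46 - (-15) = 61

61


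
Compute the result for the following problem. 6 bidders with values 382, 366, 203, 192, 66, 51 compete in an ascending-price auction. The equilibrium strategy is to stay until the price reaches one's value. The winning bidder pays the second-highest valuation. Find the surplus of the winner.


Step 1: Identify the highest value: 382
Step 2: Identify the second-highest value: 366
Step 3: The final price = second-highest value = 366
Step 4: Surplus = 382 - 366 = 16

16


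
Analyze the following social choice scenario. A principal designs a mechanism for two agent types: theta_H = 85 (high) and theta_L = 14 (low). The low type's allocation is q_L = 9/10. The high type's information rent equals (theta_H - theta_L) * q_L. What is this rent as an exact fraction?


Step 1: theta_H - theta_L = 85 - 14 = 71
Step 2: Information rent = (theta_H - theta_L) * q_L
Step 3: = 71 * 9/10
Step 4: = 639/10

639/10


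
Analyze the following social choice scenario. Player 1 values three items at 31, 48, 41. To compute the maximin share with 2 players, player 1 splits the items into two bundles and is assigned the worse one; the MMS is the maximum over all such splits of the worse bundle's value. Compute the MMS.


Step 1: Item values = 31, 48, 41
Step 2: Enumerate all 2-bundle partitions and take the smaller bundle:
  Partition 1: {31} vs {48,41} -> bundles 31, 89; min = 31
  Partition 2: {48} vs {31,41} -> bundles 48, 72; min = 48
  Partition 3: {41} vs {31,48} -> bundles 41, 79; min = 41
Step 3: MMS = max(31, 48, 41) = 48

48


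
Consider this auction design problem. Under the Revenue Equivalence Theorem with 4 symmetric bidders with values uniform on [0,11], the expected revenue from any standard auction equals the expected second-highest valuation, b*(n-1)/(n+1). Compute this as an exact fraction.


Step 1: By Revenue Equivalence, expected revenue = b*(n-1)/(n+1)
Step 2: Substituting n = 4, b = 11
Step 3: Revenue = 11*(4-1)/(4+1) = 11*3/5
Step 4: Revenue = 33/5

33/5


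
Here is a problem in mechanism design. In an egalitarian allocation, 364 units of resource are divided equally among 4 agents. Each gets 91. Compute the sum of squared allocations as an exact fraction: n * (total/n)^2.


Step 1: Each agent's share = 364/4 = 91
Step 2: Square of each share = (91)^2 = 8281
Step 3: Sum of squares = 4 * 8281 = 33124

33124


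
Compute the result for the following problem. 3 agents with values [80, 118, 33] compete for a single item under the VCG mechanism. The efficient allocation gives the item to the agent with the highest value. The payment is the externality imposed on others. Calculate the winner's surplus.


Step 1: The winner is the agent with the highest value: agent 1 with value 118
Step 2: Values of other agents: [80, 33]
Step 3: VCG payment = max of others' values = 80
Step 4: Surplus = 118 - 80 = 38

38


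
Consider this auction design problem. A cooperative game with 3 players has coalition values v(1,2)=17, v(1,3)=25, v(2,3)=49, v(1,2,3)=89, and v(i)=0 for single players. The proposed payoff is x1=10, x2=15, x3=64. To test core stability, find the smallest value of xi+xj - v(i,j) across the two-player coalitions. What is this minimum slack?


Step 1: Slack for coalition (1,2): x1+x2 - v12 = 25 - 17 = 8
Step 2: Slack for coalition (1,3): x1+x3 - v13 = 74 - 25 = 49
Step 3: Slack for coalition (2,3): x2+x3 - v23 = 79 - 49 = 30
Step 4: Minimum slack = min(8, 49, 30) = 8, attained by (1,2); no pair can gain by deviating, so the allocation is in the core

8


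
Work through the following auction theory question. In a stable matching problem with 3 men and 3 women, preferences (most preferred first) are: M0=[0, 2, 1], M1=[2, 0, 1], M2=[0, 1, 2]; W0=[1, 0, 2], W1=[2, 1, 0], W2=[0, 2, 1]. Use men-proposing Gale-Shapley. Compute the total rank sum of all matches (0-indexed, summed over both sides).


Step 1: Run Gale-Shapley (men propose, women hold best offer):
  M0 proposes to W0; she accepts
  M1 proposes to W2; she accepts
  M2 proposes to W0; rejected
  M2 proposes to W1; she accepts
Step 2: Final matching: W0-M0, W1-M2, W2-M1
Step 3: 0-indexed ranks (man's rank of his match, then woman's): 0 + 1 + 1 + 0 + 0 + 2
Step 4: Total rank sum = 4

4


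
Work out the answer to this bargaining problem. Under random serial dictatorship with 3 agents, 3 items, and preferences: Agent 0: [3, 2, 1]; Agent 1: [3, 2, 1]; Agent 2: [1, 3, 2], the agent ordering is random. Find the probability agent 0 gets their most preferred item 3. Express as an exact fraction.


Step 1: Agent 0 wants item 3
Step 2: There are 6 possible orderings of agents
Step 3: In 3 orderings, agent 0 gets item 3
Step 4: Probability = 3/6 = 1/2

1/2


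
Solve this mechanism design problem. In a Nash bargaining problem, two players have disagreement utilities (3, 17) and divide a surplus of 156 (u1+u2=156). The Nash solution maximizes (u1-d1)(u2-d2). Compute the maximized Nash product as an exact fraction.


Step 1: The Nash solution splits surplus symmetrically above the disagreement point
Step 2: u1 = (total + d1 - d2)/2 = (156 + 3 - 17)/2 = 71
Step 3: u2 = (total - d1 + d2)/2 = (156 - 3 + 17)/2 = 85
Step 4: Nash product = (71 - 3) * (85 - 17)
Step 5: = 68 * 68 = 4624

4624


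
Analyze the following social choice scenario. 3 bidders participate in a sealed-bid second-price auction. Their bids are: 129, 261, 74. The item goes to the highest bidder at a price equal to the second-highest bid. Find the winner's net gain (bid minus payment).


Step 1: Sort bids in descending order: 261, 129, 74
Step 2: The winning bid is the highest: 261
Step 3: The payment equals the second-highest bid: 129
Step 4: Surplus = winner's bid - payment = 261 - 129 = 132

132


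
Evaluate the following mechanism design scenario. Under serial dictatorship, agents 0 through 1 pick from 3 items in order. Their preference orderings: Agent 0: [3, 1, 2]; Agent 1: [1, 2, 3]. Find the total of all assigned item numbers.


Step 1: Agent 0 picks item 3
Step 2: Agent 1 picks item 1
Step 3: Sum = 3 + 1 = 4

4


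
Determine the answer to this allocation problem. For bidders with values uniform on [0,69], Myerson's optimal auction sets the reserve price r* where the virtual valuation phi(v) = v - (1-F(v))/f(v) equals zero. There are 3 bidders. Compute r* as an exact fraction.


Step 1: For U[0,69], F(v) = v/69 and f(v) = 1/69
Step 2: phi(v) = v - (1 - v/69)/(1/69) = v - (69 - v) = 2v - 69
Step 3: Set phi(r*) = 0: 2r* - 69 = 0
Step 4: r* = 69/2 (the number of bidders n = 3 does not enter)

69/2


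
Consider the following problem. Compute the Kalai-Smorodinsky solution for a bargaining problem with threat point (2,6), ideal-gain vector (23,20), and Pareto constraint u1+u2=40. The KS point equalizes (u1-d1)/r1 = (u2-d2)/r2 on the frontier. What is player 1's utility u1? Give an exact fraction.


Step 1: At the KS point, (u1-d1)/r1 = (u2-d2)/r2 = t and u1+u2 = 40
Step 2: u1 = d1 + r1*t and u2 = d2 + r2*t, so (d1 + r1*t) + (d2 + r2*t) = 40
Step 3: t = (40 - 2 - 6)/(23 + 20) = 32/43
Step 4: u1 = d1 + r1*t = 2 + 23 * 32/43 = 822/43
Step 5: (Check: u2 = d2 + r2*t = 898/43; u1+u2 = 822/43 + 898/43 = 40, on the frontier.)

822/43


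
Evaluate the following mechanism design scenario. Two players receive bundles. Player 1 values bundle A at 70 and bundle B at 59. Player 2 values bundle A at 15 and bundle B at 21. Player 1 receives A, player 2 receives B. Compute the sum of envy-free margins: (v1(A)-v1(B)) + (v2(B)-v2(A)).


Step 1: Player 1's margin = v1(A) - v1(B) = 70 - 59 = 11
Step 2: Player 2's margin = v2(B) - v2(A) = 21 - 15 = 6
Step 3: Total margin = 11 + 6 = 17

17


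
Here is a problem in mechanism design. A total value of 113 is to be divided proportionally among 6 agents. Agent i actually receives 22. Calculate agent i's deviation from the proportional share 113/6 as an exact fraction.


Step 1: Proportional share = 113/6
Step 2: Agent's actual allocation = 22
Step 3: Excess = 22 - 113/6 = 19/6

19/6


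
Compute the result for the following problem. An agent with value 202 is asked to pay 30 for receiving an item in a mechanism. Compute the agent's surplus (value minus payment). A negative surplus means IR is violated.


Step 1: Surplus = value - payment = 202 - 30 = 172
Step 2: IR is satisfied (surplus >= 0)

172


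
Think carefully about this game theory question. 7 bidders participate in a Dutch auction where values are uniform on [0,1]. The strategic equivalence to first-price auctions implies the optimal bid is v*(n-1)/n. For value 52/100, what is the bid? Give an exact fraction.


Step 1: Dutch auctions are strategically equivalent to first-price auctions
Step 2: The equilibrium bid is b(v) = v*(n-1)/n
Step 3: b = 13/25 * 6/7
Step 4: b = 78/175

78/175


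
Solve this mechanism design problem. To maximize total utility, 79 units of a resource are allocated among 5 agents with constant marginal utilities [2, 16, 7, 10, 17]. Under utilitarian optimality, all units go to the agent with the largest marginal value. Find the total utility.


Step 1: The marginal utilities are [2, 16, 7, 10, 17]
Step 2: The highest marginal utility is 17
Step 3: All 79 units go to that agent
Step 4: Total utility = 17 * 79 = 1343

1343


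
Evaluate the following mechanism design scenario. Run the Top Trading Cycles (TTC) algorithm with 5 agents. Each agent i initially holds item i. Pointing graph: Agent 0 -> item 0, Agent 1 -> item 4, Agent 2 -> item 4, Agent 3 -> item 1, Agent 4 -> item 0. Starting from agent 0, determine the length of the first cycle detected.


Step 1: Trace the pointer graph from agent 0: 0 -> 0
Step 2: A cycle is detected when we revisit agent 0
Step 3: The cycle is: 0 -> 0
Step 4: Cycle length = 1

1


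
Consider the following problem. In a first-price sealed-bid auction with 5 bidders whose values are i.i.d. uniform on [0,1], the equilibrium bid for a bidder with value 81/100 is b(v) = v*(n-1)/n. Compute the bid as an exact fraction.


Step 1: The symmetric BNE bidding function is b(v) = v * (n-1) / n
Step 2: Substitute v = 81/100 and n = 5
Step 3: b = 81/100 * 4/5
Step 4: b = 81/125

81/125


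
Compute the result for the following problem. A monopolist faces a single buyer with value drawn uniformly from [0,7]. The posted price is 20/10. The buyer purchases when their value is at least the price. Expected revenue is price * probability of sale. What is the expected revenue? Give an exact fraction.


Step 1: Posted price r = 2, value support [0,7]
Step 2: P(v >= r) = (7 - 2)/7 = 5/7
Step 3: Expected revenue = r * P(v >= r) = 2 * 5/7
Step 4: Revenue = 10/7

10/7


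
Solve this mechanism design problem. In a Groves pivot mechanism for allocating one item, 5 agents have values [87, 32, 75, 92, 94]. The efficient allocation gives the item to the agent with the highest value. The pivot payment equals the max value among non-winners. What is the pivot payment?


Step 1: The efficient winner is agent 4 with value 94
Step 2: Other agents' values: [87, 32, 75, 92]
Step 3: Pivot payment = max(others) = 92
Step 4: The winner pays 92

92


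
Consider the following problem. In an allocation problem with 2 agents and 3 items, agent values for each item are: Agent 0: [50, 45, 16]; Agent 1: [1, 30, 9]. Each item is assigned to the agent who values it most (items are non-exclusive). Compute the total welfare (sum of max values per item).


Step 1: For each item, find the maximum value among all agents.
Step 2: Item 0 -> Agent 0 (value 50)
Step 3: Item 1 -> Agent 0 (value 45)
Step 4: Item 2 -> Agent 0 (value 16)
Step 5: Total welfare = 50 + 45 + 16 = 111

111


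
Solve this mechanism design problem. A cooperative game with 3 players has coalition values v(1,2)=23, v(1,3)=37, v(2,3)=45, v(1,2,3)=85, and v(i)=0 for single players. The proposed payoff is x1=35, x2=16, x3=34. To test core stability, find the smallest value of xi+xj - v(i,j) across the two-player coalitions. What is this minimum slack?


Step 1: Slack for coalition (1,2): x1+x2 - v12 = 51 - 23 = 28
Step 2: Slack for coalition (1,3): x1+x3 - v13 = 69 - 37 = 32
Step 3: Slack for coalition (2,3): x2+x3 - v23 = 50 - 45 = 5
Step 4: Minimum slack = min(28, 32, 5) = 5, attained by (2,3); no pair can gain by deviating, so the allocation is in the core

5


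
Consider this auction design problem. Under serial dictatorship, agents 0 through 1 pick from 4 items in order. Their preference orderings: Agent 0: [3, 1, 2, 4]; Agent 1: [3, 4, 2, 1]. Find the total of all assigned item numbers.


Step 1: Agent 0 picks item 3
Step 2: Agent 1 picks item 4
Step 3: Sum = 3 + 4 = 7

7


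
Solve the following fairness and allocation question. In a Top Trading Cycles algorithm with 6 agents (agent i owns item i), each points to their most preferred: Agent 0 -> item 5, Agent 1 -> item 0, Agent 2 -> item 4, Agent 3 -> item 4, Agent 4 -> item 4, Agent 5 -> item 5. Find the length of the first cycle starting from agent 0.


Step 1: Trace the pointer graph from agent 0: 0 -> 5 -> 5
Step 2: A cycle is detected when we revisit agent 5
Step 3: The cycle is: 5 -> 5
Step 4: Cycle length = 1

1


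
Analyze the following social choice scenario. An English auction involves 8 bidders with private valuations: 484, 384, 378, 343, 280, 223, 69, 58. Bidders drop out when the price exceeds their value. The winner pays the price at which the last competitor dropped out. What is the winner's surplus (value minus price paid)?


Step 1: Identify the highest value: 484
Step 2: Identify the second-highest value: 384
Step 3: The final price = second-highest value = 384
Step 4: Surplus = 484 - 384 = 100

100
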